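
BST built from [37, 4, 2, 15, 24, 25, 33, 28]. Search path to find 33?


BST root = 37
Search for 33: compare at each node
Path: [37, 4, 15, 24, 25, 33]


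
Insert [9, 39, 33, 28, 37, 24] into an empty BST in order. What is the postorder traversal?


Root = 9; build tree by BST insertion.
Postorder traversal: [24, 28, 37, 33, 39, 9]


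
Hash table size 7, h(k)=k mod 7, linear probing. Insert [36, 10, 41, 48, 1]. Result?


Insertions: 36->slot 1; 10->slot 3; 41->slot 6; 48->slot 0; 1->slot 2
Table: [48, 36, 1, 10, None, None, 41]


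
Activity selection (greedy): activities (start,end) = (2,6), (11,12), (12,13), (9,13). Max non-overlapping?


Greedy: pick earliest-ending, then skip overlaps.
Selected (3 activities): [(2, 6), (11, 12), (12, 13)]


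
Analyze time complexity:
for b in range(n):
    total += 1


Per nesting level: O(n) = O(n)
Complexity: O(n)


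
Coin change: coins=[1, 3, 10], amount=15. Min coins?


dp[0]=0; dp[i]=1+min(dp[i-c] for c in coins)
...dp[10]=1, dp[11]=2, dp[12]=3, dp[13]=2, dp[14]=3, dp[15]=4
Minimum coins for 15 = 4


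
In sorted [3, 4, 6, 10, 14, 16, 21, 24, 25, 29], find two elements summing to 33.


Two pointers: lo=0, hi=9
Found pair: (4, 29) summing to 33


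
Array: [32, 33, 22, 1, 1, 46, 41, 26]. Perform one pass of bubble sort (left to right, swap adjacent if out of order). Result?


After one pass: [32, 22, 1, 1, 33, 41, 26, 46]


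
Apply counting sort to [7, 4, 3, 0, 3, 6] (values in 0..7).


Count array: [1, 0, 0, 2, 1, 0, 1, 1]
Reconstruct: [0, 3, 3, 4, 6, 7]


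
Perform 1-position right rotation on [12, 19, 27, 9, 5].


Right rotate by 1: [5, 12, 19, 27, 9]


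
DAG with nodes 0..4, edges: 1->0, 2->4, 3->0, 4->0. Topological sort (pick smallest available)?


Kahn's algorithm, process smallest node first
Order: [1, 2, 3, 4, 0]


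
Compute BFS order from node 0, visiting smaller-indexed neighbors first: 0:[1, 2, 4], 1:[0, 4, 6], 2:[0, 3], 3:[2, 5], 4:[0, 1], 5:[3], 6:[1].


BFS queue: start with [0]
Visit order: [0, 1, 2, 4, 6, 3, 5]


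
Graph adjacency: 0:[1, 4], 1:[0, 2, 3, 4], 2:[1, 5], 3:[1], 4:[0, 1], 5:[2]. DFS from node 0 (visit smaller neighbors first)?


DFS stack-based: start with [0]
Visit order: [0, 1, 2, 5, 3, 4]


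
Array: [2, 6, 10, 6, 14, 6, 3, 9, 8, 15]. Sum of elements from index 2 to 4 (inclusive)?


Prefix sums: [0, 2, 8, 18, 24, 38, 44, 47, 56, 64, 79]
Sum[2..4] = prefix[5] - prefix[2] = 38 - 8 = 30


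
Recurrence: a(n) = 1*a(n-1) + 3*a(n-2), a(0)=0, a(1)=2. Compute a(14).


Build bottom-up:
...a(12)=12320, a(13)=28418, a(14)=1*28418+3*12320=65378


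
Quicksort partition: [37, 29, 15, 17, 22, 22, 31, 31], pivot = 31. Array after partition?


Elements <= 31 go left of pivot.
Result: [29, 15, 17, 22, 22, 31, 31, 37], pivot at index 6


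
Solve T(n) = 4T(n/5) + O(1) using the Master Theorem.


a=4, b=5, c=0. log_5(4)=0.861 > c=0. Case 1: O(n^log_b(a)) = O(n^0.861)
Complexity: O(n^0.861)


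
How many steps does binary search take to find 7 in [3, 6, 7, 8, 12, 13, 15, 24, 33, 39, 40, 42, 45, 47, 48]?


Search for 7:
[0,14] mid=7 arr[7]=24
[0,6] mid=3 arr[3]=8
[0,2] mid=1 arr[1]=6
[2,2] mid=2 arr[2]=7
Total: 4 comparisons


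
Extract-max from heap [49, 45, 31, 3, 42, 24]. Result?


Max = 49
Replace root with last, heapify down
Resulting heap: [45, 42, 31, 3, 24]


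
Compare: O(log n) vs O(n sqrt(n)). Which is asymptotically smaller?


logarithmic grows slower than n^1.5
O(log n) is asymptotically smaller; O(n sqrt(n)) grows faster


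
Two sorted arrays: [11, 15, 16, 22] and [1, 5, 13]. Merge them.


Compare heads, take smaller each step.
Merged: [1, 5, 11, 13, 15, 16, 22]


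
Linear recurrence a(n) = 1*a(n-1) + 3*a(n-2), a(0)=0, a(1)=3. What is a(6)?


Build bottom-up:
...a(4)=21, a(5)=57, a(6)=1*57+3*21=120


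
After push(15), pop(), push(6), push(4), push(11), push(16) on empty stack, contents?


push(15) -> [15]
pop() returns 15 -> []
push(6) -> [6]
push(4) -> [6, 4]
push(11) -> [6, 4, 11]
push(16) -> [6, 4, 11, 16]
Final stack (bottom to top): [6, 4, 11, 16]


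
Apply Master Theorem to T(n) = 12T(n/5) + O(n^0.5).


a=12, b=5, c=0.5. log_5(12)=1.544 > c=0.5. Case 1: O(n^log_b(a)) = O(n^1.544)
Complexity: O(n^1.544)


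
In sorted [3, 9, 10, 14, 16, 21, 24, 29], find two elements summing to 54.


Two pointers: lo=0, hi=7
No pair sums to 54


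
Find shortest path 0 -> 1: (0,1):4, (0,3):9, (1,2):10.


Dijkstra from 0:
Distances: {0: 0, 1: 4, 2: 14, 3: 9}
Shortest distance to 1 = 4, path = [0, 1]


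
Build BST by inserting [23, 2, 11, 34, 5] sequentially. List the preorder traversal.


Root = 23; build tree by BST insertion.
Preorder traversal: [23, 2, 11, 5, 34]


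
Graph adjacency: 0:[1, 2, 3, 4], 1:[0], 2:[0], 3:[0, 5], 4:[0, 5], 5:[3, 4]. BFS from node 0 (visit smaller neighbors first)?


BFS queue: start with [0]
Visit order: [0, 1, 2, 3, 4, 5]


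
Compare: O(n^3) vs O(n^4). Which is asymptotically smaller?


cubic grows slower than quartic
O(n^3) is asymptotically smaller; O(n^4) grows faster


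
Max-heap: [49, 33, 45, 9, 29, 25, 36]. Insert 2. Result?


Append 2: [49, 33, 45, 9, 29, 25, 36, 2]
Bubble up: no swaps needed
Result: [49, 33, 45, 9, 29, 25, 36, 2]


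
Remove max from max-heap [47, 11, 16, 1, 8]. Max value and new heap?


Max = 47
Replace root with last, heapify down
Resulting heap: [16, 11, 8, 1]


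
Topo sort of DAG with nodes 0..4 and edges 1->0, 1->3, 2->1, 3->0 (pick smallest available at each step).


Kahn's algorithm, process smallest node first
Order: [2, 1, 3, 0, 4]


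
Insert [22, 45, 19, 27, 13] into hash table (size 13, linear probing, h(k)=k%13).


Insertions: 22->slot 9; 45->slot 6; 19->slot 7; 27->slot 1; 13->slot 0
Table: [13, 27, None, None, None, None, 45, 19, None, 22, None, None, None]


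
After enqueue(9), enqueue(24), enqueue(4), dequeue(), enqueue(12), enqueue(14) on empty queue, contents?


enqueue(9) -> [9]
enqueue(24) -> [9, 24]
enqueue(4) -> [9, 24, 4]
dequeue() returns 9 -> [24, 4]
enqueue(12) -> [24, 4, 12]
enqueue(14) -> [24, 4, 12, 14]
Final queue (front to back): [24, 4, 12, 14]


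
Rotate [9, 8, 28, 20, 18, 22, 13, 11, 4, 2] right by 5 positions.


Right rotate by 5: [22, 13, 11, 4, 2, 9, 8, 28, 20, 18]


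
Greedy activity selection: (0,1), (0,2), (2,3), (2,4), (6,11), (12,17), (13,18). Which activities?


Greedy: pick earliest-ending, then skip overlaps.
Selected (4 activities): [(0, 1), (2, 3), (6, 11), (12, 17)]


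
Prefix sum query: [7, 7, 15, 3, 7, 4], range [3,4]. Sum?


Prefix sums: [0, 7, 14, 29, 32, 39, 43]
Sum[3..4] = prefix[5] - prefix[3] = 39 - 29 = 10


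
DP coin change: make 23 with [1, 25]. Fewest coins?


dp[0]=0; dp[i]=1+min(dp[i-c] for c in coins)
...dp[18]=18, dp[19]=19, dp[20]=20, dp[21]=21, dp[22]=22, dp[23]=23
Minimum coins for 23 = 23


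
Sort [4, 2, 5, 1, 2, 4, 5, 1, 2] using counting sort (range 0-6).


Count array: [0, 2, 3, 0, 2, 2, 0]
Reconstruct: [1, 1, 2, 2, 2, 4, 4, 5, 5]


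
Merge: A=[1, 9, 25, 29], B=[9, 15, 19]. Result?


Compare heads, take smaller each step.
Merged: [1, 9, 9, 15, 19, 25, 29]


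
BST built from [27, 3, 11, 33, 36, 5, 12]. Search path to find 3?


BST root = 27
Search for 3: compare at each node
Path: [27, 3]


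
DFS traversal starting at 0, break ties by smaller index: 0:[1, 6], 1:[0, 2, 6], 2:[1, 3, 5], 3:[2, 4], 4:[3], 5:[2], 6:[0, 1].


DFS stack-based: start with [0]
Visit order: [0, 1, 2, 3, 4, 5, 6]


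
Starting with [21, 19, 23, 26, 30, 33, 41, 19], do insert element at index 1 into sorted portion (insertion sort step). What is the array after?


After one pass: [19, 21, 23, 26, 30, 33, 41, 19]


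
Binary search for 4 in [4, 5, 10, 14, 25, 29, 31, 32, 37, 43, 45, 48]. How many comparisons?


Search for 4:
[0,11] mid=5 arr[5]=29
[0,4] mid=2 arr[2]=10
[0,1] mid=0 arr[0]=4
Total: 3 comparisons


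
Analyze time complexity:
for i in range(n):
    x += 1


Per nesting level: O(n) = O(n)
Complexity: O(n)


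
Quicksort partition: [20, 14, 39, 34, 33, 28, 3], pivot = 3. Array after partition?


Elements <= 3 go left of pivot.
Result: [3, 14, 39, 34, 33, 28, 20], pivot at index 0


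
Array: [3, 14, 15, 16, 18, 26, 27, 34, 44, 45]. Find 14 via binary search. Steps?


Search for 14:
[0,9] mid=4 arr[4]=18
[0,3] mid=1 arr[1]=14
Total: 2 comparisons


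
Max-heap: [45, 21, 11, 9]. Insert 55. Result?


Append 55: [45, 21, 11, 9, 55]
Bubble up: swap idx 4(55) with idx 1(21); swap idx 1(55) with idx 0(45)
Result: [55, 45, 11, 9, 21]


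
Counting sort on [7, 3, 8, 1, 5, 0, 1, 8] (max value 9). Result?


Count array: [1, 2, 0, 1, 0, 1, 0, 1, 2, 0]
Reconstruct: [0, 1, 1, 3, 5, 7, 8, 8]


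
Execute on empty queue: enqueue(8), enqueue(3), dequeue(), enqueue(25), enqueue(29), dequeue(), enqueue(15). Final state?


enqueue(8) -> [8]
enqueue(3) -> [8, 3]
dequeue() returns 8 -> [3]
enqueue(25) -> [3, 25]
enqueue(29) -> [3, 25, 29]
dequeue() returns 3 -> [25, 29]
enqueue(15) -> [25, 29, 15]
Final queue (front to back): [25, 29, 15]


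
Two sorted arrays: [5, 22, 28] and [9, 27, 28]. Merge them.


Compare heads, take smaller each step.
Merged: [5, 9, 22, 27, 28, 28]


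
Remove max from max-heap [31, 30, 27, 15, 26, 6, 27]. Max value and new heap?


Max = 31
Replace root with last, heapify down
Resulting heap: [30, 27, 27, 15, 26, 6]


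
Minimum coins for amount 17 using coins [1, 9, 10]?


dp[0]=0; dp[i]=1+min(dp[i-c] for c in coins)
...dp[12]=3, dp[13]=4, dp[14]=5, dp[15]=6, dp[16]=7, dp[17]=8
Minimum coins for 17 = 8


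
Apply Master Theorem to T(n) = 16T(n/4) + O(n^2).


a=16, b=4, c=2. log_4(16)=2 = c=2. Case 2: O(n^c log n) = O(n^2 log n)
Complexity: O(n^2 log n)


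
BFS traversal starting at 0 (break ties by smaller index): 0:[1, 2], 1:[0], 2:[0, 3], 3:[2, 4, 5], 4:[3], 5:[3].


BFS queue: start with [0]
Visit order: [0, 1, 2, 3, 4, 5]


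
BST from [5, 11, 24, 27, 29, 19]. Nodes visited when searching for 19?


BST root = 5
Search for 19: compare at each node
Path: [5, 11, 24, 19]


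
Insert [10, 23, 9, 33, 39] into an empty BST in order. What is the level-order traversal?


Root = 10; build tree by BST insertion.
Level-Order traversal: [10, 9, 23, 33, 39]


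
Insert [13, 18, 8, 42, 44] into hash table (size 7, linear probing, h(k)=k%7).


Insertions: 13->slot 6; 18->slot 4; 8->slot 1; 42->slot 0; 44->slot 2
Table: [42, 8, 44, None, 18, None, 13]


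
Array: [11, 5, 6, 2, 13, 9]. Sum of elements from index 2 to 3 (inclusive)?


Prefix sums: [0, 11, 16, 22, 24, 37, 46]
Sum[2..3] = prefix[4] - prefix[2] = 24 - 16 = 8


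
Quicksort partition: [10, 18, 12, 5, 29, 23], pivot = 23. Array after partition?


Elements <= 23 go left of pivot.
Result: [10, 18, 12, 5, 23, 29], pivot at index 4


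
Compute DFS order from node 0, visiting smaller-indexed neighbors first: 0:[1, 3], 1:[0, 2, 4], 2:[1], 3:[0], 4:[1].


DFS stack-based: start with [0]
Visit order: [0, 1, 2, 4, 3]


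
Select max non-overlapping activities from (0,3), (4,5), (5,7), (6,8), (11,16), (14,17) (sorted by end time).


Greedy: pick earliest-ending, then skip overlaps.
Selected (4 activities): [(0, 3), (4, 5), (5, 7), (11, 16)]


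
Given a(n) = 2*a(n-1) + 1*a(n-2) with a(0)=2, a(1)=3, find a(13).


Build bottom-up:
...a(11)=21979, a(12)=53062, a(13)=2*53062+1*21979=128103


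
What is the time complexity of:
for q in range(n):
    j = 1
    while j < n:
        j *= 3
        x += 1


Per nesting level: O(n) * O(log n) = O(n log n)
Complexity: O(n log n)


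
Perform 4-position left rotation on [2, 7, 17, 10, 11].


Left rotate by 4: [11, 2, 7, 17, 10]


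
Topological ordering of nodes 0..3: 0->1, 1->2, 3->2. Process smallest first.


Kahn's algorithm, process smallest node first
Order: [0, 1, 3, 2]


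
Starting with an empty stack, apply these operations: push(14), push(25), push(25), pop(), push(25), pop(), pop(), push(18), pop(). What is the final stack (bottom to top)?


push(14) -> [14]
push(25) -> [14, 25]
push(25) -> [14, 25, 25]
pop() returns 25 -> [14, 25]
push(25) -> [14, 25, 25]
pop() returns 25 -> [14, 25]
pop() returns 25 -> [14]
push(18) -> [14, 18]
pop() returns 18 -> [14]
Final stack (bottom to top): [14]


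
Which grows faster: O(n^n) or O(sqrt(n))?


sublinear grows slower than n^n
O(sqrt(n)) is asymptotically smaller; O(n^n) grows faster


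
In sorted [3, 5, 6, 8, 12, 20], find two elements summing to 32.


Two pointers: lo=0, hi=5
Found pair: (12, 20) summing to 32


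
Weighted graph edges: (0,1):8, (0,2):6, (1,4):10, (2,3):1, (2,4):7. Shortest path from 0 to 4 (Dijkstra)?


Dijkstra from 0:
Distances: {0: 0, 1: 8, 2: 6, 3: 7, 4: 13}
Shortest distance to 4 = 13, path = [0, 2, 4]


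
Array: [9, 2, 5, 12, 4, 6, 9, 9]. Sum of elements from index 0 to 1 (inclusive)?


Prefix sums: [0, 9, 11, 16, 28, 32, 38, 47, 56]
Sum[0..1] = prefix[2] - prefix[0] = 11 - 0 = 11


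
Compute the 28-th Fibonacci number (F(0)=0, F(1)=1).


F(n)=F(n-1)+F(n-2)
...F(26)=121393, F(27)=196418, F(28)=317811


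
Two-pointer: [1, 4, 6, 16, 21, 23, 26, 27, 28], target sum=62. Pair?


Two pointers: lo=0, hi=8
No pair sums to 62


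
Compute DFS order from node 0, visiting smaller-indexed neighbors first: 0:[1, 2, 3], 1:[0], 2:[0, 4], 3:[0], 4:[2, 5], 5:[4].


DFS stack-based: start with [0]
Visit order: [0, 1, 2, 4, 5, 3]


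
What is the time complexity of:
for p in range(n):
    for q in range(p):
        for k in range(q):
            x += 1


Per nesting level: O(n) * O(n) [triangular over p] * O(n) [triangular over q] = O(n^3)
Complexity: O(n^3)


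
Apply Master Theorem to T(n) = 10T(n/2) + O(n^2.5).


a=10, b=2, c=2.5. log_2(10)=3.322 > c=2.5. Case 1: O(n^log_b(a)) = O(n^3.322)
Complexity: O(n^3.322)


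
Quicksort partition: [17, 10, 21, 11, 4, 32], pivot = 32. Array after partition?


Elements <= 32 go left of pivot.
Result: [17, 10, 21, 11, 4, 32], pivot at index 5


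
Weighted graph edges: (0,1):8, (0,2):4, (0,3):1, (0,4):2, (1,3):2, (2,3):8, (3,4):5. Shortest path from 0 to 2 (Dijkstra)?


Dijkstra from 0:
Distances: {0: 0, 1: 3, 2: 4, 3: 1, 4: 2}
Shortest distance to 2 = 4, path = [0, 2]


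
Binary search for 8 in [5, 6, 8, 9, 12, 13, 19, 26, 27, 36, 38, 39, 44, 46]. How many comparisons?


Search for 8:
[0,13] mid=6 arr[6]=19
[0,5] mid=2 arr[2]=8
Total: 2 comparisons


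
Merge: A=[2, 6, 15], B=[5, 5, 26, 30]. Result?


Compare heads, take smaller each step.
Merged: [2, 5, 5, 6, 15, 26, 30]


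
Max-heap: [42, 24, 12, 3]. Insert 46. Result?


Append 46: [42, 24, 12, 3, 46]
Bubble up: swap idx 4(46) with idx 1(24); swap idx 1(46) with idx 0(42)
Result: [46, 42, 12, 3, 24]


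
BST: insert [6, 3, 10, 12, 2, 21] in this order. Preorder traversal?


Root = 6; build tree by BST insertion.
Preorder traversal: [6, 3, 2, 10, 12, 21]


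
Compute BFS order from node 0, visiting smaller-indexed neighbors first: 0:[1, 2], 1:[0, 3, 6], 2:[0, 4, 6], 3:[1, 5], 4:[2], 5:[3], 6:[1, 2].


BFS queue: start with [0]
Visit order: [0, 1, 2, 3, 6, 4, 5]


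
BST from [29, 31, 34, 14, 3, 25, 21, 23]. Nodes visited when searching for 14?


BST root = 29
Search for 14: compare at each node
Path: [29, 14]


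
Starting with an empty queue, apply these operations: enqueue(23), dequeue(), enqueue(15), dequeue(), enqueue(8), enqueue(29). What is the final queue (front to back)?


enqueue(23) -> [23]
dequeue() returns 23 -> []
enqueue(15) -> [15]
dequeue() returns 15 -> []
enqueue(8) -> [8]
enqueue(29) -> [8, 29]
Final queue (front to back): [8, 29]


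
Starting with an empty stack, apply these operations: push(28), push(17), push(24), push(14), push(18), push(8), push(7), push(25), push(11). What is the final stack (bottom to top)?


push(28) -> [28]
push(17) -> [28, 17]
push(24) -> [28, 17, 24]
push(14) -> [28, 17, 24, 14]
push(18) -> [28, 17, 24, 14, 18]
push(8) -> [28, 17, 24, 14, 18, 8]
push(7) -> [28, 17, 24, 14, 18, 8, 7]
push(25) -> [28, 17, 24, 14, 18, 8, 7, 25]
push(11) -> [28, 17, 24, 14, 18, 8, 7, 25, 11]
Final stack (bottom to top): [28, 17, 24, 14, 18, 8, 7, 25, 11]


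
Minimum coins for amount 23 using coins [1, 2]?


dp[0]=0; dp[i]=1+min(dp[i-c] for c in coins)
...dp[18]=9, dp[19]=10, dp[20]=10, dp[21]=11, dp[22]=11, dp[23]=12
Minimum coins for 23 = 12


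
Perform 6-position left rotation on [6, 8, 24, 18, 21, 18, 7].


Left rotate by 6: [7, 6, 8, 24, 18, 21, 18]


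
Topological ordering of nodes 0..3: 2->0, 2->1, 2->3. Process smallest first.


Kahn's algorithm, process smallest node first
Order: [2, 0, 1, 3]


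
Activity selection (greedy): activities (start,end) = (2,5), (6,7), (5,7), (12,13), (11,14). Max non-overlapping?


Greedy: pick earliest-ending, then skip overlaps.
Selected (3 activities): [(2, 5), (6, 7), (12, 13)]


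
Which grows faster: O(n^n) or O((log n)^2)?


polylogarithmic grows slower than n^n
O((log n)^2) is asymptotically smaller; O(n^n) grows faster


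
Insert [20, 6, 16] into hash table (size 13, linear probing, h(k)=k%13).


Insertions: 20->slot 7; 6->slot 6; 16->slot 3
Table: [None, None, None, 16, None, None, 6, 20, None, None, None, None, None]


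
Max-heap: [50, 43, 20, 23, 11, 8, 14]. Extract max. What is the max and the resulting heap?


Max = 50
Replace root with last, heapify down
Resulting heap: [43, 23, 20, 14, 11, 8]


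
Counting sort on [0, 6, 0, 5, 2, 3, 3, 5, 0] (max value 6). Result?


Count array: [3, 0, 1, 2, 0, 2, 1]
Reconstruct: [0, 0, 0, 2, 3, 3, 5, 5, 6]


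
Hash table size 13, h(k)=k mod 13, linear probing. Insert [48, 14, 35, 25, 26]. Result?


Insertions: 48->slot 9; 14->slot 1; 35->slot 10; 25->slot 12; 26->slot 0
Table: [26, 14, None, None, None, None, None, None, None, 48, 35, None, 25]


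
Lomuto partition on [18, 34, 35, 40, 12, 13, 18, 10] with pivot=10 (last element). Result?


Elements <= 10 go left of pivot.
Result: [10, 34, 35, 40, 12, 13, 18, 18], pivot at index 0


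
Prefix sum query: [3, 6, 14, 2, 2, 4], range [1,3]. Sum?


Prefix sums: [0, 3, 9, 23, 25, 27, 31]
Sum[1..3] = prefix[4] - prefix[1] = 25 - 3 = 22


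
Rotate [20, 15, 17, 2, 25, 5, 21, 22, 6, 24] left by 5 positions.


Left rotate by 5: [5, 21, 22, 6, 24, 20, 15, 17, 2, 25]


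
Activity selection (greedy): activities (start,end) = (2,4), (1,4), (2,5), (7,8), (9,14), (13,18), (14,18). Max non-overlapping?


Greedy: pick earliest-ending, then skip overlaps.
Selected (4 activities): [(2, 4), (7, 8), (9, 14), (14, 18)]


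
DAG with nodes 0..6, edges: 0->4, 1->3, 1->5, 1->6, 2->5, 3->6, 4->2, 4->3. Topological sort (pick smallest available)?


Kahn's algorithm, process smallest node first
Order: [0, 1, 4, 2, 3, 5, 6]


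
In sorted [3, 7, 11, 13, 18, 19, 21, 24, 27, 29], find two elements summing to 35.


Two pointers: lo=0, hi=9
Found pair: (11, 24) summing to 35


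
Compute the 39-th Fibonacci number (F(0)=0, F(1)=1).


F(n)=F(n-1)+F(n-2)
...F(37)=24157817, F(38)=39088169, F(39)=63245986


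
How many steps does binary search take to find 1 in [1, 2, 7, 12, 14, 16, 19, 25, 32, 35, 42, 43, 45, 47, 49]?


Search for 1:
[0,14] mid=7 arr[7]=25
[0,6] mid=3 arr[3]=12
[0,2] mid=1 arr[1]=2
[0,0] mid=0 arr[0]=1
Total: 4 comparisons


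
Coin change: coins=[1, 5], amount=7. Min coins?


dp[0]=0; dp[i]=1+min(dp[i-c] for c in coins)
...dp[2]=2, dp[3]=3, dp[4]=4, dp[5]=1, dp[6]=2, dp[7]=3
Minimum coins for 7 = 3


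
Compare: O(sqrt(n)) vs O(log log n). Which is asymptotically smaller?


double-logarithmic grows slower than sublinear
O(log log n) is asymptotically smaller; O(sqrt(n)) grows faster


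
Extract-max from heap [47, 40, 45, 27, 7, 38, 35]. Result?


Max = 47
Replace root with last, heapify down
Resulting heap: [45, 40, 38, 27, 7, 35]


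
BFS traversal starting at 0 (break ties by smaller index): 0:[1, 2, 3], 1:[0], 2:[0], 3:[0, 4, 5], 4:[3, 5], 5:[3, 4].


BFS queue: start with [0]
Visit order: [0, 1, 2, 3, 4, 5]


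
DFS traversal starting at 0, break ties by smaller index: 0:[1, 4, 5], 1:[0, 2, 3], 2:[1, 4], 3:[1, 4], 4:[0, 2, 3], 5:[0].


DFS stack-based: start with [0]
Visit order: [0, 1, 2, 4, 3, 5]


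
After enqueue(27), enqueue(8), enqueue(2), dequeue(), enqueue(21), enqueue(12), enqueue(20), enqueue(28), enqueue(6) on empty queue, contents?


enqueue(27) -> [27]
enqueue(8) -> [27, 8]
enqueue(2) -> [27, 8, 2]
dequeue() returns 27 -> [8, 2]
enqueue(21) -> [8, 2, 21]
enqueue(12) -> [8, 2, 21, 12]
enqueue(20) -> [8, 2, 21, 12, 20]
enqueue(28) -> [8, 2, 21, 12, 20, 28]
enqueue(6) -> [8, 2, 21, 12, 20, 28, 6]
Final queue (front to back): [8, 2, 21, 12, 20, 28, 6]


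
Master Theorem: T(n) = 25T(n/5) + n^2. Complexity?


a=25, b=5, c=2. log_5(25)=2 = c=2. Case 2: O(n^c log n) = O(n^2 log n)
Complexity: O(n^2 log n)


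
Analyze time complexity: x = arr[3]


Analysis: constant-time operation, no loop
Complexity: O(1)


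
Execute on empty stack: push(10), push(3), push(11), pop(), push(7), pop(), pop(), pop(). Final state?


push(10) -> [10]
push(3) -> [10, 3]
push(11) -> [10, 3, 11]
pop() returns 11 -> [10, 3]
push(7) -> [10, 3, 7]
pop() returns 7 -> [10, 3]
pop() returns 3 -> [10]
pop() returns 10 -> []
Final stack (bottom to top): []


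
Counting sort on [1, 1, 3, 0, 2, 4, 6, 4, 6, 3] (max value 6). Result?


Count array: [1, 2, 1, 2, 2, 0, 2]
Reconstruct: [0, 1, 1, 2, 3, 3, 4, 4, 6, 6]


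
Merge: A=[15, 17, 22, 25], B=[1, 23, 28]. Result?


Compare heads, take smaller each step.
Merged: [1, 15, 17, 22, 23, 25, 28]


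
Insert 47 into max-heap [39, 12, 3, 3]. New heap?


Append 47: [39, 12, 3, 3, 47]
Bubble up: swap idx 4(47) with idx 1(12); swap idx 1(47) with idx 0(39)
Result: [47, 39, 3, 3, 12]


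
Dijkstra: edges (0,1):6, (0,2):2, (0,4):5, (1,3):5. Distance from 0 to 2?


Dijkstra from 0:
Distances: {0: 0, 1: 6, 2: 2, 3: 11, 4: 5}
Shortest distance to 2 = 2, path = [0, 2]


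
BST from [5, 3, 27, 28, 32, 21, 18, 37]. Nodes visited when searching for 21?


BST root = 5
Search for 21: compare at each node
Path: [5, 27, 21]


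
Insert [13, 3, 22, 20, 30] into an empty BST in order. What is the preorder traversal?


Root = 13; build tree by BST insertion.
Preorder traversal: [13, 3, 22, 20, 30]


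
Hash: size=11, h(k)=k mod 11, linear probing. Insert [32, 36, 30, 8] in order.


Insertions: 32->slot 10; 36->slot 3; 30->slot 8; 8->slot 9
Table: [None, None, None, 36, None, None, None, None, 30, 8, 32]


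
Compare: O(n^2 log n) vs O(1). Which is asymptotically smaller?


constant grows slower than n^2 log n
O(1) is asymptotically smaller; O(n^2 log n) grows faster


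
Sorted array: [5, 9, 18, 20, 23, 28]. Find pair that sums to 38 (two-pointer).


Two pointers: lo=0, hi=5
Found pair: (18, 20) summing to 38


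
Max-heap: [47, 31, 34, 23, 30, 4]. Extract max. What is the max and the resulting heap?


Max = 47
Replace root with last, heapify down
Resulting heap: [34, 31, 4, 23, 30]


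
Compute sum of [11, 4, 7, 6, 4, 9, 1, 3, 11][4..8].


Prefix sums: [0, 11, 15, 22, 28, 32, 41, 42, 45, 56]
Sum[4..8] = prefix[9] - prefix[4] = 56 - 28 = 28


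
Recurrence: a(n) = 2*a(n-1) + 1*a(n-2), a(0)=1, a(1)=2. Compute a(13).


Build bottom-up:
...a(11)=13860, a(12)=33461, a(13)=2*33461+1*13860=80782


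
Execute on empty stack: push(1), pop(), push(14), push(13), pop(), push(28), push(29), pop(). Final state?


push(1) -> [1]
pop() returns 1 -> []
push(14) -> [14]
push(13) -> [14, 13]
pop() returns 13 -> [14]
push(28) -> [14, 28]
push(29) -> [14, 28, 29]
pop() returns 29 -> [14, 28]
Final stack (bottom to top): [14, 28]


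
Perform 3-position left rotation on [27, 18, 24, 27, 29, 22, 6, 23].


Left rotate by 3: [27, 29, 22, 6, 23, 27, 18, 24]


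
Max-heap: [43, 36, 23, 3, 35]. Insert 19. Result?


Append 19: [43, 36, 23, 3, 35, 19]
Bubble up: no swaps needed
Result: [43, 36, 23, 3, 35, 19]


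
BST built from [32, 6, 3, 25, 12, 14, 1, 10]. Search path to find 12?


BST root = 32
Search for 12: compare at each node
Path: [32, 6, 25, 12]


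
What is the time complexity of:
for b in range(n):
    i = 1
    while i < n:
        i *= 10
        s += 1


Per nesting level: O(n) * O(log n) = O(n log n)
Complexity: O(n log n)


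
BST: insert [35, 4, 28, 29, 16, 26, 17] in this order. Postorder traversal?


Root = 35; build tree by BST insertion.
Postorder traversal: [17, 26, 16, 29, 28, 4, 35]


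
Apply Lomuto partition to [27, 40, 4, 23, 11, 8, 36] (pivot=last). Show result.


Elements <= 36 go left of pivot.
Result: [27, 4, 23, 11, 8, 36, 40], pivot at index 5


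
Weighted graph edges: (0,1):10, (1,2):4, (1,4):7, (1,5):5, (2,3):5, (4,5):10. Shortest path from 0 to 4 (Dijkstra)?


Dijkstra from 0:
Distances: {0: 0, 1: 10, 2: 14, 3: 19, 4: 17, 5: 15}
Shortest distance to 4 = 17, path = [0, 1, 4]


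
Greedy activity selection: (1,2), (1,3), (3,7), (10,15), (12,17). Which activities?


Greedy: pick earliest-ending, then skip overlaps.
Selected (3 activities): [(1, 2), (3, 7), (10, 15)]


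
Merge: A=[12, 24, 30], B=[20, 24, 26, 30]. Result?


Compare heads, take smaller each step.
Merged: [12, 20, 24, 24, 26, 30, 30]


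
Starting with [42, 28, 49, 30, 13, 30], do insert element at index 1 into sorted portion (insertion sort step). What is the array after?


After one pass: [28, 42, 49, 30, 13, 30]


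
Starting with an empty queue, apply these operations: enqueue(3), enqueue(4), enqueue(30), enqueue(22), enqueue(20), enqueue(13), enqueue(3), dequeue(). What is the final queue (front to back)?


enqueue(3) -> [3]
enqueue(4) -> [3, 4]
enqueue(30) -> [3, 4, 30]
enqueue(22) -> [3, 4, 30, 22]
enqueue(20) -> [3, 4, 30, 22, 20]
enqueue(13) -> [3, 4, 30, 22, 20, 13]
enqueue(3) -> [3, 4, 30, 22, 20, 13, 3]
dequeue() returns 3 -> [4, 30, 22, 20, 13, 3]
Final queue (front to back): [4, 30, 22, 20, 13, 3]


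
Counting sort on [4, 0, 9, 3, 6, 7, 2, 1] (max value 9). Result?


Count array: [1, 1, 1, 1, 1, 0, 1, 1, 0, 1]
Reconstruct: [0, 1, 2, 3, 4, 6, 7, 9]


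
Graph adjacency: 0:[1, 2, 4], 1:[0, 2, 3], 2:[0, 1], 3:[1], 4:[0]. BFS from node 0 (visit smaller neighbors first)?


BFS queue: start with [0]
Visit order: [0, 1, 2, 4, 3]


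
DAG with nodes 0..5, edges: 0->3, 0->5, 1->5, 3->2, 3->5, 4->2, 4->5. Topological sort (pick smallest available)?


Kahn's algorithm, process smallest node first
Order: [0, 1, 3, 4, 2, 5]


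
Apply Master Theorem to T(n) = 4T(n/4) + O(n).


a=4, b=4, c=1. log_4(4)=1 = c=1. Case 2: O(n^c log n) = O(n log n)
Complexity: O(n log n)


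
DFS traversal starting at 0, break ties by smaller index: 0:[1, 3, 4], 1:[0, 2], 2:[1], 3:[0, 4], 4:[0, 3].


DFS stack-based: start with [0]
Visit order: [0, 1, 2, 3, 4]


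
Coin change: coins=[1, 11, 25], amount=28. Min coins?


dp[0]=0; dp[i]=1+min(dp[i-c] for c in coins)
...dp[23]=3, dp[24]=4, dp[25]=1, dp[26]=2, dp[27]=3, dp[28]=4
Minimum coins for 28 = 4


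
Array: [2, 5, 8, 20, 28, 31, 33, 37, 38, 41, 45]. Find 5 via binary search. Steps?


Search for 5:
[0,10] mid=5 arr[5]=31
[0,4] mid=2 arr[2]=8
[0,1] mid=0 arr[0]=2
[1,1] mid=1 arr[1]=5
Total: 4 comparisons


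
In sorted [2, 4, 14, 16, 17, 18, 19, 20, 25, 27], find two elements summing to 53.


Two pointers: lo=0, hi=9
No pair sums to 53


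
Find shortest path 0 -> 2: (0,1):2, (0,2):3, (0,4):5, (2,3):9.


Dijkstra from 0:
Distances: {0: 0, 1: 2, 2: 3, 3: 12, 4: 5}
Shortest distance to 2 = 3, path = [0, 2]


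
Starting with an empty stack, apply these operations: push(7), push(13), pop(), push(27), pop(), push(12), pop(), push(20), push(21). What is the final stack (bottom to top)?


push(7) -> [7]
push(13) -> [7, 13]
pop() returns 13 -> [7]
push(27) -> [7, 27]
pop() returns 27 -> [7]
push(12) -> [7, 12]
pop() returns 12 -> [7]
push(20) -> [7, 20]
push(21) -> [7, 20, 21]
Final stack (bottom to top): [7, 20, 21]


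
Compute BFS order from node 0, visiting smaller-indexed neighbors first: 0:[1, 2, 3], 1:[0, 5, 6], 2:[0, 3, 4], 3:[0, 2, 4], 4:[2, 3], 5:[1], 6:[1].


BFS queue: start with [0]
Visit order: [0, 1, 2, 3, 5, 6, 4]


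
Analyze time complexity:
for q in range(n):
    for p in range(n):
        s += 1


Per nesting level: O(n) * O(n) = O(n^2)
Complexity: O(n^2)


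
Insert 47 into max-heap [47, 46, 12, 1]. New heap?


Append 47: [47, 46, 12, 1, 47]
Bubble up: swap idx 4(47) with idx 1(46)
Result: [47, 47, 12, 1, 46]


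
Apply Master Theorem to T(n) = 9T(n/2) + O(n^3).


a=9, b=2, c=3. log_2(9)=3.170 > c=3. Case 1: O(n^log_b(a)) = O(n^3.170)
Complexity: O(n^3.170)


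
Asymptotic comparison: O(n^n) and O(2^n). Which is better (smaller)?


exponential grows slower than n^n
O(2^n) is asymptotically smaller; O(n^n) grows faster


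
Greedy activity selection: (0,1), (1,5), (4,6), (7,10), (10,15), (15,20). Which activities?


Greedy: pick earliest-ending, then skip overlaps.
Selected (5 activities): [(0, 1), (1, 5), (7, 10), (10, 15), (15, 20)]


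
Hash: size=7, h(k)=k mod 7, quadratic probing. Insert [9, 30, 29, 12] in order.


Insertions: 9->slot 2; 30->slot 3; 29->slot 1; 12->slot 5
Table: [None, 29, 9, 30, None, 12, None]


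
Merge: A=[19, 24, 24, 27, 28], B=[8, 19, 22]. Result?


Compare heads, take smaller each step.
Merged: [8, 19, 19, 22, 24, 24, 27, 28]


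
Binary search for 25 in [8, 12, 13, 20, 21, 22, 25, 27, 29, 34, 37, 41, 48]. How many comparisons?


Search for 25:
[0,12] mid=6 arr[6]=25
Total: 1 comparisons


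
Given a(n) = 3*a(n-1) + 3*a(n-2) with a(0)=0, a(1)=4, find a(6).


Build bottom-up:
...a(4)=180, a(5)=684, a(6)=3*684+3*180=2592


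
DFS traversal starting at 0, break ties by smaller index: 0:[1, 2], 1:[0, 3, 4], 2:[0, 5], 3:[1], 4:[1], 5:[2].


DFS stack-based: start with [0]
Visit order: [0, 1, 3, 4, 2, 5]


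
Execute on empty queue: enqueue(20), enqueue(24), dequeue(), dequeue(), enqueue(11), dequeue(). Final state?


enqueue(20) -> [20]
enqueue(24) -> [20, 24]
dequeue() returns 20 -> [24]
dequeue() returns 24 -> []
enqueue(11) -> [11]
dequeue() returns 11 -> []
Final queue (front to back): []


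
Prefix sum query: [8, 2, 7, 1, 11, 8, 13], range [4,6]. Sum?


Prefix sums: [0, 8, 10, 17, 18, 29, 37, 50]
Sum[4..6] = prefix[7] - prefix[4] = 50 - 18 = 32


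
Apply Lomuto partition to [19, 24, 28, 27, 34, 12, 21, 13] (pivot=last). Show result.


Elements <= 13 go left of pivot.
Result: [12, 13, 28, 27, 34, 19, 21, 24], pivot at index 1


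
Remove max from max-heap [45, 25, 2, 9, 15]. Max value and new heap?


Max = 45
Replace root with last, heapify down
Resulting heap: [25, 15, 2, 9]


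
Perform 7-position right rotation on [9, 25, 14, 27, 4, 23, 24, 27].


Right rotate by 7: [25, 14, 27, 4, 23, 24, 27, 9]


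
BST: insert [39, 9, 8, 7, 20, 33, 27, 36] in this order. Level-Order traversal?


Root = 39; build tree by BST insertion.
Level-Order traversal: [39, 9, 8, 20, 7, 33, 27, 36]


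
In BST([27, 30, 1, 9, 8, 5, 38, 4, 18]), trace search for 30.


BST root = 27
Search for 30: compare at each node
Path: [27, 30]


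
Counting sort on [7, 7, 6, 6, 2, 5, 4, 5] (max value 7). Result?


Count array: [0, 0, 1, 0, 1, 2, 2, 2]
Reconstruct: [2, 4, 5, 5, 6, 6, 7, 7]


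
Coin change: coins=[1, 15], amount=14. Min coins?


dp[0]=0; dp[i]=1+min(dp[i-c] for c in coins)
...dp[9]=9, dp[10]=10, dp[11]=11, dp[12]=12, dp[13]=13, dp[14]=14
Minimum coins for 14 = 14


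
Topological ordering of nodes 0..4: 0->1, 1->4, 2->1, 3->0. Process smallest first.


Kahn's algorithm, process smallest node first
Order: [2, 3, 0, 1, 4]


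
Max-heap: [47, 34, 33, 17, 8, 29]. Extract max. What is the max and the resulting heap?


Max = 47
Replace root with last, heapify down
Resulting heap: [34, 29, 33, 17, 8]


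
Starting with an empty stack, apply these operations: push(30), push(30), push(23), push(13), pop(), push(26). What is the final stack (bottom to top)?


push(30) -> [30]
push(30) -> [30, 30]
push(23) -> [30, 30, 23]
push(13) -> [30, 30, 23, 13]
pop() returns 13 -> [30, 30, 23]
push(26) -> [30, 30, 23, 26]
Final stack (bottom to top): [30, 30, 23, 26]


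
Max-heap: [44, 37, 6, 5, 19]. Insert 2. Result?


Append 2: [44, 37, 6, 5, 19, 2]
Bubble up: no swaps needed
Result: [44, 37, 6, 5, 19, 2]


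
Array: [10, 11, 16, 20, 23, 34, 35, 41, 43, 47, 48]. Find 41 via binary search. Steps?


Search for 41:
[0,10] mid=5 arr[5]=34
[6,10] mid=8 arr[8]=43
[6,7] mid=6 arr[6]=35
[7,7] mid=7 arr[7]=41
Total: 4 comparisons


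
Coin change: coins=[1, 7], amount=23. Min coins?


dp[0]=0; dp[i]=1+min(dp[i-c] for c in coins)
...dp[18]=6, dp[19]=7, dp[20]=8, dp[21]=3, dp[22]=4, dp[23]=5
Minimum coins for 23 = 5


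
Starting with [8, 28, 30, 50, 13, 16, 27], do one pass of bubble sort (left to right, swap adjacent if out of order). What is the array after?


After one pass: [8, 28, 30, 13, 16, 27, 50]


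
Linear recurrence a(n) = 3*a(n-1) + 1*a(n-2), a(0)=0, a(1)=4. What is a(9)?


Build bottom-up:
...a(7)=4756, a(8)=15708, a(9)=3*15708+1*4756=51880


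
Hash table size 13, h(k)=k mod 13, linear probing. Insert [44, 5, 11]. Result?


Insertions: 44->slot 5; 5->slot 6; 11->slot 11
Table: [None, None, None, None, None, 44, 5, None, None, None, None, 11, None]


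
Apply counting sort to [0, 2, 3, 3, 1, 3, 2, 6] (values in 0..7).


Count array: [1, 1, 2, 3, 0, 0, 1, 0]
Reconstruct: [0, 1, 2, 2, 3, 3, 3, 6]


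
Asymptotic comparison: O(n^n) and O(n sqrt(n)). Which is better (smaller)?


n^1.5 grows slower than n^n
O(n sqrt(n)) is asymptotically smaller; O(n^n) grows faster


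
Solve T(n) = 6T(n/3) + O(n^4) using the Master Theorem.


a=6, b=3, c=4. log_3(6)=1.631 < c=4. Case 3: O(n^c) = O(n^4)
Complexity: O(n^4)


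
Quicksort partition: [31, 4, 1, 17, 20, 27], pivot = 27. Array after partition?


Elements <= 27 go left of pivot.
Result: [4, 1, 17, 20, 27, 31], pivot at index 4


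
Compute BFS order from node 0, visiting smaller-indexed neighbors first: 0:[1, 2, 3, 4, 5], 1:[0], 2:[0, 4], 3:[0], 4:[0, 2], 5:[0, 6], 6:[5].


BFS queue: start with [0]
Visit order: [0, 1, 2, 3, 4, 5, 6]


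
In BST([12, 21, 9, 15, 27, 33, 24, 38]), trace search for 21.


BST root = 12
Search for 21: compare at each node
Path: [12, 21]


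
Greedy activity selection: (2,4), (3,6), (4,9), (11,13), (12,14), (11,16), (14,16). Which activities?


Greedy: pick earliest-ending, then skip overlaps.
Selected (4 activities): [(2, 4), (4, 9), (11, 13), (14, 16)]


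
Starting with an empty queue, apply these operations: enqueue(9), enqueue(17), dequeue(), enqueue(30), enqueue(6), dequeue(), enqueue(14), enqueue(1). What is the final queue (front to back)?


enqueue(9) -> [9]
enqueue(17) -> [9, 17]
dequeue() returns 9 -> [17]
enqueue(30) -> [17, 30]
enqueue(6) -> [17, 30, 6]
dequeue() returns 17 -> [30, 6]
enqueue(14) -> [30, 6, 14]
enqueue(1) -> [30, 6, 14, 1]
Final queue (front to back): [30, 6, 14, 1]


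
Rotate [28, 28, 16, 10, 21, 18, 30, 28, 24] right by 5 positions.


Right rotate by 5: [21, 18, 30, 28, 24, 28, 28, 16, 10]


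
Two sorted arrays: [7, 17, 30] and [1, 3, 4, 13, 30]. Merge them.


Compare heads, take smaller each step.
Merged: [1, 3, 4, 7, 13, 17, 30, 30]


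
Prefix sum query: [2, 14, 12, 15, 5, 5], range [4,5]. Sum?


Prefix sums: [0, 2, 16, 28, 43, 48, 53]
Sum[4..5] = prefix[6] - prefix[4] = 53 - 43 = 10


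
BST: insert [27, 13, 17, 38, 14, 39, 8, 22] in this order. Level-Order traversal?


Root = 27; build tree by BST insertion.
Level-Order traversal: [27, 13, 38, 8, 17, 39, 14, 22]


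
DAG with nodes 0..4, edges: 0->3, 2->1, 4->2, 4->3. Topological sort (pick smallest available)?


Kahn's algorithm, process smallest node first
Order: [0, 4, 2, 1, 3]


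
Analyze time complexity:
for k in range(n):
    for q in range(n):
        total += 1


Per nesting level: O(n) * O(n) = O(n^2)
Complexity: O(n^2)


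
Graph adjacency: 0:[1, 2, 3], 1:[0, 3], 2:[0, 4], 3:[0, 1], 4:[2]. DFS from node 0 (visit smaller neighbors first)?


DFS stack-based: start with [0]
Visit order: [0, 1, 3, 2, 4]


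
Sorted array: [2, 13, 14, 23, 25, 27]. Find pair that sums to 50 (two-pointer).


Two pointers: lo=0, hi=5
Found pair: (23, 27) summing to 50


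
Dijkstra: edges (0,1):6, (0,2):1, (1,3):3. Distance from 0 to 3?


Dijkstra from 0:
Distances: {0: 0, 1: 6, 2: 1, 3: 9}
Shortest distance to 3 = 9, path = [0, 1, 3]


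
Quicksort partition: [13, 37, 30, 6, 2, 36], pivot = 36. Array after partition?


Elements <= 36 go left of pivot.
Result: [13, 30, 6, 2, 36, 37], pivot at index 4


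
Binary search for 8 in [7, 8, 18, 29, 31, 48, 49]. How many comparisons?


Search for 8:
[0,6] mid=3 arr[3]=29
[0,2] mid=1 arr[1]=8
Total: 2 comparisons


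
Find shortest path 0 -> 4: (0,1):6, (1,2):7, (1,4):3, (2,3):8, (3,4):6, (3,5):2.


Dijkstra from 0:
Distances: {0: 0, 1: 6, 2: 13, 3: 15, 4: 9, 5: 17}
Shortest distance to 4 = 9, path = [0, 1, 4]


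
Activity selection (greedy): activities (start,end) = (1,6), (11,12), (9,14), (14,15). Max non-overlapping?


Greedy: pick earliest-ending, then skip overlaps.
Selected (3 activities): [(1, 6), (11, 12), (14, 15)]


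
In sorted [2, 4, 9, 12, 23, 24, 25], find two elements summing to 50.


Two pointers: lo=0, hi=6
No pair sums to 50


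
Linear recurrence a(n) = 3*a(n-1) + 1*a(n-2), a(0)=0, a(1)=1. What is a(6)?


Build bottom-up:
...a(4)=33, a(5)=109, a(6)=3*109+1*33=360


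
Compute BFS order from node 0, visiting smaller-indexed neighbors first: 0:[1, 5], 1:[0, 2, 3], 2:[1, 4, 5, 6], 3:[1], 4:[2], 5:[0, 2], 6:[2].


BFS queue: start with [0]
Visit order: [0, 1, 5, 2, 3, 4, 6]


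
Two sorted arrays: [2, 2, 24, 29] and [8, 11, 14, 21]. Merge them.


Compare heads, take smaller each step.
Merged: [2, 2, 8, 11, 14, 21, 24, 29]


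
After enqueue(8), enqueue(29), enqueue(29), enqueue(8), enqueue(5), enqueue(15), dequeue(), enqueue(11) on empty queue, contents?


enqueue(8) -> [8]
enqueue(29) -> [8, 29]
enqueue(29) -> [8, 29, 29]
enqueue(8) -> [8, 29, 29, 8]
enqueue(5) -> [8, 29, 29, 8, 5]
enqueue(15) -> [8, 29, 29, 8, 5, 15]
dequeue() returns 8 -> [29, 29, 8, 5, 15]
enqueue(11) -> [29, 29, 8, 5, 15, 11]
Final queue (front to back): [29, 29, 8, 5, 15, 11]


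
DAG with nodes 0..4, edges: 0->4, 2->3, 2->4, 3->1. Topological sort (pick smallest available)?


Kahn's algorithm, process smallest node first
Order: [0, 2, 3, 1, 4]


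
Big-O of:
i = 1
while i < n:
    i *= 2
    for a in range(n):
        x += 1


Per nesting level: O(log n) * O(n) = O(n log n)
Complexity: O(n log n)


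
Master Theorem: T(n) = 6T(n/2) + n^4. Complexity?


a=6, b=2, c=4. log_2(6)=2.585 < c=4. Case 3: O(n^c) = O(n^4)
Complexity: O(n^4)


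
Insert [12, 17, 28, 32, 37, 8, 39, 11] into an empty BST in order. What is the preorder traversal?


Root = 12; build tree by BST insertion.
Preorder traversal: [12, 8, 11, 17, 28, 32, 37, 39]


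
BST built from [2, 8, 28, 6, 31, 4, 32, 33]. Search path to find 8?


BST root = 2
Search for 8: compare at each node
Path: [2, 8]


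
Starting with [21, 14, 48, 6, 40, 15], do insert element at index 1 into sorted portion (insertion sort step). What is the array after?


After one pass: [14, 21, 48, 6, 40, 15]
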